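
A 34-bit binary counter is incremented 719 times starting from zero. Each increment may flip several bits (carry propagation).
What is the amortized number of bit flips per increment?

Bit i flips on every 2^i-th increment, so over 719 increments bit i flips floor(719/2^i) times. Summing over i: total flips < 2 * 719. Amortized: < 2 = O(1) per increment.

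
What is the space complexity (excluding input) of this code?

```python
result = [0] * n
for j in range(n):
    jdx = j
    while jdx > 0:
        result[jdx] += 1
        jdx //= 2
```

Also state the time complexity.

Space complexity: O(n).
Auxiliary storage grows linearly with the input size n in the worst case.
Time complexity: O(n log n).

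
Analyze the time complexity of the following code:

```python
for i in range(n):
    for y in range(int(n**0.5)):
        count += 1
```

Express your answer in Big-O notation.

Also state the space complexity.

Time complexity: O(n * sqrt(n)).
Space complexity: O(1).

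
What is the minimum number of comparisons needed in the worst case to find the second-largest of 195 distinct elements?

Lower bound: finding the max needs 195-1 comparisons. By the adversary weight-doubling argument, the max must personally win >= ceil(log_2(195)) = 8 comparisons; the 2nd-largest is among those 8 losers, needing 8-1 more comparisons. Total >= 195-1 + 8-1 = 201. A balanced knockout tournament achieves this.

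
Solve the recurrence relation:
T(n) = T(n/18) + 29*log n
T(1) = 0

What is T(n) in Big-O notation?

Each of the log_18(n) levels adds O(log n). T(n) = O(log^2 n).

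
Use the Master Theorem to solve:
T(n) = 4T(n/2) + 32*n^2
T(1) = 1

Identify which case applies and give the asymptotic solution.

a=4, b=2, f(n)=32*n^2.
log_2(4) = 2, so n^(log_b(a)) = n^2.
f(n) = Theta(n^2), so Case 2 applies.
T(n) = Theta(n^2 log n).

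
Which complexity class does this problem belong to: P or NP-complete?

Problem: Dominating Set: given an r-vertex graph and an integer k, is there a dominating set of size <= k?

This problem is NP-complete: reduces from Set Cover (with k part of the input).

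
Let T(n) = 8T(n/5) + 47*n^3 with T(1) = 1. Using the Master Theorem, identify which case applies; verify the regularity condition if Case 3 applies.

a=8, b=5, f(n)=47*n^3.
log_5(8) = 1.292 < 3.
f(n) = Omega(n^(1.292+epsilon)) for some epsilon > 0, so Case 3 is the candidate.
Regularity: a*f(n/b) = 8*47*(n/5)^3 = (8/125)*47*n^3 <= c*f(n) with c = 8/125 < 1. Satisfied.
Case 3: T(n) = Theta(n^3).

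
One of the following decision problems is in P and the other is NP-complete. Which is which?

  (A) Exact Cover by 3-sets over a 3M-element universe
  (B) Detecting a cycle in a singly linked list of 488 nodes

(A) is NP-complete: one of Karp's 21 NP-complete problems.
(B) is P: Floyd's tortoise-and-hare runs in O(n) time, O(1) space.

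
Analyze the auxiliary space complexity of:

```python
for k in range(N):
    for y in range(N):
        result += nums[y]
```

Space complexity: O(1).
Only a constant amount of auxiliary storage is used; nothing grows with n.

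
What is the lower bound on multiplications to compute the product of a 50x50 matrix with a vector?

A 50x50 matrix-vector product has 50 inner products of length 50. Output depends on all 50^2 = 2500 matrix entries. At least 2500 multiplications needed.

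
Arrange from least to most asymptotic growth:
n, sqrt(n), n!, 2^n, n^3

Ordered by growth rate: sqrt(n) < n < n^3 < 2^n < n!.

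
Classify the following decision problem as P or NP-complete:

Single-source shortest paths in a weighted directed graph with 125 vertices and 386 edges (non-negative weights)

This problem is in P: Dijkstra's algorithm runs in O((V+E) log V).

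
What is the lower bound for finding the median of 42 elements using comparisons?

To find the median of 42 elements, every element must be compared at least once, so the lower bound is Omega(n). The BFPRT algorithm achieves O(n), making this tight.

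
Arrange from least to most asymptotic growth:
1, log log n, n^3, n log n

Ordered by growth rate: 1 < log log n < n log n < n^3.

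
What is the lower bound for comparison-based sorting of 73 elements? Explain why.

A comparison-based sorting algorithm corresponds to a decision tree. With 73! possible permutations, the tree has 73! leaves. The height is at least log_2(73!) = Omega(n log n) by Stirling's approximation.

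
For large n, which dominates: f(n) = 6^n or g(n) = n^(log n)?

f(n) = 6^n grows faster: take logs: log(n^(log n)) = (log n)^2, log(6^n) = n log 6; n dominates (log n)^2.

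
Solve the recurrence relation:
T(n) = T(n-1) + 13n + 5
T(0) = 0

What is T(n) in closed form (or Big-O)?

Dominant term in sum is 13*sum(i, i=1..n) = 13*n*(n+1)/2 = O(n^2).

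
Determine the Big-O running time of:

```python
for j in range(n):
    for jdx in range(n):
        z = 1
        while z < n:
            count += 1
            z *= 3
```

Time complexity: O(n^2 log n).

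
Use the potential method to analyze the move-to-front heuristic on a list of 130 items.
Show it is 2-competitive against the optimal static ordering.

Let Phi = number of inversions between the MTF list and the optimal static list (0 <= Phi <= C(130,2)). Accessing an element at MTF position k and optimal position j: the move-to-front destroys all k-1 inversions in front of it that are not in front in optimal (>= k-j of them) and creates at most j-1 new ones. Amortized cost <= k + (j-1) - (k-j) = 2j - 1 <= 2 * optimal cost.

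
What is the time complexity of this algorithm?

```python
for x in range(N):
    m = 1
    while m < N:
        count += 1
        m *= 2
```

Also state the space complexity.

Time complexity: O(n log n).
Space complexity: O(1).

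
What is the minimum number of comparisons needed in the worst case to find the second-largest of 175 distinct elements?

Lower bound: finding the max needs 175-1 comparisons. By the adversary weight-doubling argument, the max must personally win >= ceil(log_2(175)) = 8 comparisons; the 2nd-largest is among those 8 losers, needing 8-1 more comparisons. Total >= 175-1 + 8-1 = 181. A balanced knockout tournament achieves this.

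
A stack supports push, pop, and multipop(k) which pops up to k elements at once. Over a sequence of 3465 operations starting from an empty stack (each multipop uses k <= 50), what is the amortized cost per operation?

Each element is pushed exactly once and popped at most once (whether by pop or as part of a multipop). So the total number of individual pops over the whole sequence is at most the number of pushes, which is at most 3465. Total work <= 2 * 3465, hence O(1) amortized per operation.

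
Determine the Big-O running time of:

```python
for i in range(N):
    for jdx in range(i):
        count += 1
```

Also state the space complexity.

Time complexity: O(n^2).
Space complexity: O(1).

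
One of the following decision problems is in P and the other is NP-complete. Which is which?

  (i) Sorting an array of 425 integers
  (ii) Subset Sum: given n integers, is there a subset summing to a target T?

(i) is P: merge sort runs in O(n log n).
(ii) is NP-complete: one of Karp's 21 NP-complete problems.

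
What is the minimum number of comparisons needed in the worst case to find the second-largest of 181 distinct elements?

Lower bound: finding the max needs 181-1 comparisons. By the adversary weight-doubling argument, the max must personally win >= ceil(log_2(181)) = 8 comparisons; the 2nd-largest is among those 8 losers, needing 8-1 more comparisons. Total >= 181-1 + 8-1 = 187. A balanced knockout tournament achieves this.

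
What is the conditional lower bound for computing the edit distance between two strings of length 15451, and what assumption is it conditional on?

Under SETH (the Strong Exponential Time Hypothesis), edit distance on length-15451 strings cannot be computed in O(n^(2-epsilon)) time for any epsilon > 0 (Backurs-Indyk). The reduction is from CNF-SAT via the orthogonal vectors problem.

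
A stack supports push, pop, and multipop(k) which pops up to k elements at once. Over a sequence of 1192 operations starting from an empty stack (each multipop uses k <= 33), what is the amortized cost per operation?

Each element is pushed exactly once and popped at most once (whether by pop or as part of a multipop). So the total number of individual pops over the whole sequence is at most the number of pushes, which is at most 1192. Total work <= 2 * 1192, hence O(1) amortized per operation.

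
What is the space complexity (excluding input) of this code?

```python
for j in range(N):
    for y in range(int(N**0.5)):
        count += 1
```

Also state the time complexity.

Space complexity: O(1).
Only a constant amount of auxiliary storage is used; nothing grows with n.
Time complexity: O(n * sqrt(n)).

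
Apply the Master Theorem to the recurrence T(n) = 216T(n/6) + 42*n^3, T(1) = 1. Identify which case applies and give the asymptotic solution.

a=216, b=6, f(n)=42*n^3.
log_6(216) = 3, so n^(log_b(a)) = n^3.
f(n) = Theta(n^3), so Case 2 applies.
T(n) = Theta(n^3 log n).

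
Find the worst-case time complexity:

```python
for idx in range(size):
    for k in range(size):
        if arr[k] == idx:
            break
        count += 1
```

Time complexity: O(n^2).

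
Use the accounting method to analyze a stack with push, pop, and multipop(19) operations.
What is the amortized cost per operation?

Assign 2 credits per push (1 for the push, 1 saved for a future pop). Each pop or element popped by multipop(19) uses 1 saved credit. Total credits never go negative, so amortized cost is O(1).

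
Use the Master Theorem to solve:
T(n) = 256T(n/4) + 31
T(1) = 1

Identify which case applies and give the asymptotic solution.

a=256, b=4, f(n)=31.
log_4(256) = 4 > 0.
Since f(n) = O(n^0) is polynomially smaller than n^4, Case 1 applies.
T(n) = Theta(n^4).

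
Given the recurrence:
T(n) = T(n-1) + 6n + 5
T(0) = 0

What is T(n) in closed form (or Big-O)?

Dominant term in sum is 6*sum(i, i=1..n) = 6*n*(n+1)/2 = O(n^2).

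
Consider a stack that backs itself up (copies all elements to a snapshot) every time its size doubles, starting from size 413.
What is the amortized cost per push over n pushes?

Backups occur at sizes 413, 826, 1652, ..., copying 413 + 826 + 1652 + ... <= 2n elements total (geometric series). Spread over n pushes, the amortized backup cost is O(1) per push.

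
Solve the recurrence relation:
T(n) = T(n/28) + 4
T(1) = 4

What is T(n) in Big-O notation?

Each step divides n by 28 and adds 4. After log_28(n) steps, T(n) = O(log n).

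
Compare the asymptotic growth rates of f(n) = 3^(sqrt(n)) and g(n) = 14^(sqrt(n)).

g(n) = 14^(sqrt(n)) grows faster: ratio is (14/3)^(sqrt(n)) -> infinity since 14/3 > 1.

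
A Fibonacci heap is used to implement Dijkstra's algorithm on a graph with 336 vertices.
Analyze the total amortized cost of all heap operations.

Dijkstra performs 336 insert, 336 extract-min, and at most E decrease-key operations. With Fibonacci heap: insert O(1) amortized, extract-min O(log n) amortized, decrease-key O(1) amortized. Total with n = 336: O(n * 1 + n * log n + E * 1) = O(n log n + E).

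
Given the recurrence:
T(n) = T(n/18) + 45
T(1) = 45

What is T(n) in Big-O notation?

Each step divides n by 18 and adds 45. After log_18(n) steps, T(n) = O(log n).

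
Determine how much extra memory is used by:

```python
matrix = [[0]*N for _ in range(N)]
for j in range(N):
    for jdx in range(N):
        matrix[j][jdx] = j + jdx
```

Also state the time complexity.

Space complexity: O(n^2).
A 2D structure of size n x n is allocated.
Time complexity: O(n^2).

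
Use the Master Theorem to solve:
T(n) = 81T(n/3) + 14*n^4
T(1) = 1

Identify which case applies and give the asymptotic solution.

a=81, b=3, f(n)=14*n^4.
log_3(81) = 4, so n^(log_b(a)) = n^4.
f(n) = Theta(n^4), so Case 2 applies.
T(n) = Theta(n^4 log n).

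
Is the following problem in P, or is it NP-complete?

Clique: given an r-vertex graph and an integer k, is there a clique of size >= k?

This problem is NP-complete: complement of Independent Set / Vertex Cover (with k part of the input).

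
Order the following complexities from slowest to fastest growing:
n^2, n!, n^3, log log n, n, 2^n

Ordered by growth rate: log log n < n < n^2 < n^3 < 2^n < n!.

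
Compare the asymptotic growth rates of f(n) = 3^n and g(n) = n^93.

f(n) = 3^n grows faster: any exponential with base > 1 dominates every polynomial.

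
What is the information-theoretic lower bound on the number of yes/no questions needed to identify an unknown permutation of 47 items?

There are 47! = 258623241511168180642964355153611979969197632389120000000000 permutations. Each yes/no question gives at most 1 bit, so at least ceil(log_2(258623241511168180642964355153611979969197632389120000000000)) = 198 questions are needed.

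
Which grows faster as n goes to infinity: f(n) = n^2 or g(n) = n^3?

g(n) = n^3 grows faster: n^3/n^2 = n^1 -> infinity.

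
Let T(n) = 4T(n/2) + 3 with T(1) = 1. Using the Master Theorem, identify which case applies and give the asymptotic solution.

a=4, b=2, f(n)=3.
log_2(4) = 2 > 0.
Since f(n) = O(n^0) is polynomially smaller than n^2, Case 1 applies.
T(n) = Theta(n^2).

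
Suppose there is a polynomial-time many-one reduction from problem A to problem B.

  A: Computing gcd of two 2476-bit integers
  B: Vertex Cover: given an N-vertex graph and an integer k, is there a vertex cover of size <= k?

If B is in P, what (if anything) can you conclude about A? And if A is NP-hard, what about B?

A poly-time reduction A <=_p B means any A-instance can be transformed to a B-instance in poly time.
If B is in P: compose the reduction with B's poly-time algorithm to solve A in poly time, so A is in P.
If A is NP-hard: every NP problem reduces to A, which reduces to B; composing reductions, every NP problem reduces to B, so B is NP-hard.
(Here in fact A is P and B is NP-complete.)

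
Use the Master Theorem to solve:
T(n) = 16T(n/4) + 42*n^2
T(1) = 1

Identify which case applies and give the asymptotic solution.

a=16, b=4, f(n)=42*n^2.
log_4(16) = 2, so n^(log_b(a)) = n^2.
f(n) = Theta(n^2), so Case 2 applies.
T(n) = Theta(n^2 log n).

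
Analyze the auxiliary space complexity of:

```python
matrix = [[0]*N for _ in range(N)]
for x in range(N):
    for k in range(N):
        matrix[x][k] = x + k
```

Space complexity: O(n^2).
A 2D structure of size n x n is allocated.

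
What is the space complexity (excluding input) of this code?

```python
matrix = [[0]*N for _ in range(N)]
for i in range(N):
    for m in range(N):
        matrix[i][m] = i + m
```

Space complexity: O(n^2).
A 2D structure of size n x n is allocated.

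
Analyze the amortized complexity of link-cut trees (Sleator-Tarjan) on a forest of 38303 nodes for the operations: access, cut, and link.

Link-cut trees represent the forest using splay trees over preferred paths. With potential Phi = sum over nodes of log(size of virtual subtree), each access on 38303 nodes is O(log 38303) = O(log n) amortized by the splay-tree access lemma. Cut and link are O(1) plus one access.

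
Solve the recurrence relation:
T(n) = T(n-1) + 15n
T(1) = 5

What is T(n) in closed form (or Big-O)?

Unrolling: T(n) = 5 + 15*(2 + 3 + ... + n) = 5 + 15*(n(n+1)/2 - 1) = O(n^2).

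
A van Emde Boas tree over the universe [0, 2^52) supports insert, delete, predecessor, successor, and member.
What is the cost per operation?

vEB recursively partitions [0, 4503599627370496) into sqrt(u) clusters of size sqrt(u). Each operation recurses into either one cluster or the summary, never both: T(u) = T(sqrt(u)) + O(1) => T(u) = O(log log u) = O(log 52). This is worst-case, not just amortized.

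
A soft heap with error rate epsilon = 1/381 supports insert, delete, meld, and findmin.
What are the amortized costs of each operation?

Soft heaps (Chazelle) allow up to an epsilon = 1/381 fraction of elements to have corrupted (raised) keys. Insert is O(log(1/epsilon)) = O(log 381) amortized -- the structure maintains heap-ordered binary trees of rank bounded by O(log(1/epsilon)). Meld concatenates root lists: O(1) amortized. Delete and findmin are O(1) amortized.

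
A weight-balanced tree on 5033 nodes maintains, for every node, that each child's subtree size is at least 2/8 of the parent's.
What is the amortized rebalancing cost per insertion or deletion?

With balance ratio 2/8, tree height is O(log_{8/2}(5033)) = O(log n). A rebalance at a node of size s costs O(s) but requires Omega(s) updates in that subtree to retrigger. Summed over the O(log n) ancestors of the touched leaf, amortized rebalancing is O(log n).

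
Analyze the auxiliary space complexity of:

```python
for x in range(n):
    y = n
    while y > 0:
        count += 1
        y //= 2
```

Space complexity: O(1).
Only a constant amount of auxiliary storage is used; nothing grows with n.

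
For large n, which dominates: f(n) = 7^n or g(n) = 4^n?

f(n) = 7^n grows faster: (7/4)^n -> infinity since 7/4 > 1.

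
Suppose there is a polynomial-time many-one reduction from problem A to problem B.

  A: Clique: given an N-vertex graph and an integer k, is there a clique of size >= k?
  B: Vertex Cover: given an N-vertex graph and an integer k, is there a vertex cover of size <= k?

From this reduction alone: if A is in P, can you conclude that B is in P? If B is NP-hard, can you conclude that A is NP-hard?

A poly-time reduction A <=_p B transfers tractability DOWN (B easy => A easy) and hardness UP (A hard => B hard), not the reverse.
From A in P, the reduction alone does NOT give B in P: any problem in P trivially reduces to SAT, yet SAT is not known to be in P.
From B NP-hard, the reduction alone does NOT give A NP-hard: again, easy problems reduce to hard ones.
(Here in fact A is NP-complete and B is NP-complete.)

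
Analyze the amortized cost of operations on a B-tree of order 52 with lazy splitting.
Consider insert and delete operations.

In a B-tree of order 52, a node splits when it has 52 keys. With lazy splitting, we use potential Phi = number of full nodes + number of near-empty nodes. Each split costs O(1) but reduces potential. Between splits, at least 26 insertions must occur in that node. Amortized structural cost is O(1) per operation, plus O(log_52 n) traversal.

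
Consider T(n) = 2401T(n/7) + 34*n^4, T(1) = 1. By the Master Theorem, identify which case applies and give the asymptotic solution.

a=2401, b=7, f(n)=34*n^4.
log_7(2401) = 4, so n^(log_b(a)) = n^4.
f(n) = Theta(n^4), so Case 2 applies.
T(n) = Theta(n^4 log n).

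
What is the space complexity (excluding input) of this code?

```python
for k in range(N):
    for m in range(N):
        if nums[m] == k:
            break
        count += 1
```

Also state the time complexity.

Space complexity: O(1).
Only a constant amount of auxiliary storage is used; nothing grows with n.
Time complexity: O(n^2).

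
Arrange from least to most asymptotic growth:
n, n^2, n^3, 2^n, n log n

Ordered by growth rate: n < n log n < n^2 < n^3 < 2^n.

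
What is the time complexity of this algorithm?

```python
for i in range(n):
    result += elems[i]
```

Time complexity: O(n).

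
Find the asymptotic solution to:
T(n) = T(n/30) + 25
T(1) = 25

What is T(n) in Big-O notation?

Each step divides n by 30 and adds 25. After log_30(n) steps, T(n) = O(log n).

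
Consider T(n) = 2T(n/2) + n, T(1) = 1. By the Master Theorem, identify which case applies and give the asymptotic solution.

a=2, b=2, f(n)=n.
log_2(2) = 1, so n^(log_b(a)) = n.
f(n) = Theta(n), so Case 2 applies.
T(n) = Theta(n log n).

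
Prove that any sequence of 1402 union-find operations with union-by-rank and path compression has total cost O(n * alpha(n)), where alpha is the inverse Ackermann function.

Using Tarjan's analysis with rank-based potential function. Union-by-rank keeps tree height O(log n). Path compression flattens paths during find. For n = 1402 operations, total cost is O(n * alpha(n)), effectively O(n) since alpha grows incredibly slowly.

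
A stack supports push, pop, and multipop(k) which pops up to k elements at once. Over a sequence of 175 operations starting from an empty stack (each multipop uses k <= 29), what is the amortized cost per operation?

Each element is pushed exactly once and popped at most once (whether by pop or as part of a multipop). So the total number of individual pops over the whole sequence is at most the number of pushes, which is at most 175. Total work <= 2 * 175, hence O(1) amortized per operation.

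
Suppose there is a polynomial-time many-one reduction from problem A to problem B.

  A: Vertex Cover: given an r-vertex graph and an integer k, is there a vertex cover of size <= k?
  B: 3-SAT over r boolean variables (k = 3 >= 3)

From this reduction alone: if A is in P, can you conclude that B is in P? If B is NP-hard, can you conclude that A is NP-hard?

A poly-time reduction A <=_p B transfers tractability DOWN (B easy => A easy) and hardness UP (A hard => B hard), not the reverse.
From A in P, the reduction alone does NOT give B in P: any problem in P trivially reduces to SAT, yet SAT is not known to be in P.
From B NP-hard, the reduction alone does NOT give A NP-hard: again, easy problems reduce to hard ones.
(Here in fact A is NP-complete and B is NP-complete.)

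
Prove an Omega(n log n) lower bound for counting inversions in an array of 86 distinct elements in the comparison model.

Decision-tree argument: at any leaf, the comparisons made (with transitivity) must totally order all 86 elements -- otherwise some pair (i,j) is unordered, and an adversary can present two inputs agreeing on every comparison made but with that pair flipped, changing the inversion count by 1, so the leaf's output is wrong on one of them. Hence the tree has >= 86! leaves and height >= log_2(86!) = Omega(n log n). Modified merge sort achieves O(n log n).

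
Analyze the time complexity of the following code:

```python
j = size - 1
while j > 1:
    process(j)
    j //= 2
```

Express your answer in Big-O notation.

Time complexity: O(log n).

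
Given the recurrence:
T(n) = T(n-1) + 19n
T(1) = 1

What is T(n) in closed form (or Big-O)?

Unrolling: T(n) = 1 + 19*(2 + 3 + ... + n) = 1 + 19*(n(n+1)/2 - 1) = O(n^2).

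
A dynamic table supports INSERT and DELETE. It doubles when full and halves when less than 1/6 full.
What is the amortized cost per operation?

Using potential function Phi = |2*num_items - table_size| when load > 1/2, and Phi = table_size/2 - num_items otherwise. The gap of 1/6 vs 1/2 for shrinking prevents thrashing. Both insert and delete have O(1) amortized cost.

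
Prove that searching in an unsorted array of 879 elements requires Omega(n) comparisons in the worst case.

An adversary can always place the target in the last position checked. Until all 879 positions are examined, the target might be in any unchecked position. Therefore 879 comparisons are necessary.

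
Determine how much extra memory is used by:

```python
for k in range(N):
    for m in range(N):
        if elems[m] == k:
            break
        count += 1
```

Space complexity: O(1).
Only a constant amount of auxiliary storage is used; nothing grows with n.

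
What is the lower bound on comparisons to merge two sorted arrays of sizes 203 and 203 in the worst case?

Adversary: with |203 - 203| <= 1 the inputs can be fully interleaved so that every adjacent pair in the merged output comes from different arrays. Then each of the 405 adjacent pairs must be directly compared, or the algorithm cannot determine their relative order. Standard merge meets this bound.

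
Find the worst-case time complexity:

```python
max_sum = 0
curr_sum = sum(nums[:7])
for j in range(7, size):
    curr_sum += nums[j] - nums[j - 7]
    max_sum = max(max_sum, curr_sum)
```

Time complexity: O(n).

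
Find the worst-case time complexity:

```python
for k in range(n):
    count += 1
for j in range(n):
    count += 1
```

Time complexity: O(n).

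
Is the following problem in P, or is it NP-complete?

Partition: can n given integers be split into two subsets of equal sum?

This problem is NP-complete: Subset Sum reduces to it (one of Karp's 21 NP-complete problems).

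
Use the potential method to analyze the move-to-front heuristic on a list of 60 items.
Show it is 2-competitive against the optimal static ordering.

Let Phi = number of inversions between the MTF list and the optimal static list (0 <= Phi <= C(60,2)). Accessing an element at MTF position k and optimal position j: the move-to-front destroys all k-1 inversions in front of it that are not in front in optimal (>= k-j of them) and creates at most j-1 new ones. Amortized cost <= k + (j-1) - (k-j) = 2j - 1 <= 2 * optimal cost.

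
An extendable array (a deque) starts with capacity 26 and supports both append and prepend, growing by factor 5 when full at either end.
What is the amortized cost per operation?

Growth at either end copies all elements; capacities form a geometric sequence with ratio 5, so total copy cost over n operations is O(n) (two geometric series). Amortized O(1).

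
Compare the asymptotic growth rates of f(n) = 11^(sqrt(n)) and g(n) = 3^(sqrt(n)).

f(n) = 11^(sqrt(n)) grows faster: ratio is (11/3)^(sqrt(n)) -> infinity since 11/3 > 1.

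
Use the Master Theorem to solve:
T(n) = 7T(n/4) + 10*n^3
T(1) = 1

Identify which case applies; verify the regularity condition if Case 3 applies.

a=7, b=4, f(n)=10*n^3.
log_4(7) = 1.404 < 3.
f(n) = Omega(n^(1.404+epsilon)) for some epsilon > 0, so Case 3 is the candidate.
Regularity: a*f(n/b) = 7*10*(n/4)^3 = (7/64)*10*n^3 <= c*f(n) with c = 7/64 < 1. Satisfied.
Case 3: T(n) = Theta(n^3).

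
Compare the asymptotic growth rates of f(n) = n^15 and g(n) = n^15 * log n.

g(n) = n^15 * log n grows faster: extra log n factor -> infinity.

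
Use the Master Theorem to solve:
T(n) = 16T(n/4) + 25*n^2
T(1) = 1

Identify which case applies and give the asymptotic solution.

a=16, b=4, f(n)=25*n^2.
log_4(16) = 2, so n^(log_b(a)) = n^2.
f(n) = Theta(n^2), so Case 2 applies.
T(n) = Theta(n^2 log n).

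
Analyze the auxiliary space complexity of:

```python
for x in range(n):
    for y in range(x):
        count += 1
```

Space complexity: O(1).
Only a constant amount of auxiliary storage is used; nothing grows with n.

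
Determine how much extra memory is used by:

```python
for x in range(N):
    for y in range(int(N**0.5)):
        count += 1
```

Space complexity: O(1).
Only a constant amount of auxiliary storage is used; nothing grows with n.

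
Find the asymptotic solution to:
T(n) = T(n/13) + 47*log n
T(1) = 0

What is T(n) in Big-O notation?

Each of the log_13(n) levels adds O(log n). T(n) = O(log^2 n).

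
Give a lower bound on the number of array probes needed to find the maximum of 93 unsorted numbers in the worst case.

Adversary: any unprobed cell could hold a value larger than everything seen so far. If fewer than 93 cells are probed, the adversary places the max in an unprobed cell. So all 93 cells must be examined; together with 93-1 comparisons this is tight.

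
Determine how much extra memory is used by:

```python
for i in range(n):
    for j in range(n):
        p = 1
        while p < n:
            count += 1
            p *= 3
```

Space complexity: O(1).
Only a constant amount of auxiliary storage is used; nothing grows with n.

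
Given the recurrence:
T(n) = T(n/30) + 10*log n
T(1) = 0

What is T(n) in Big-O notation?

Each of the log_30(n) levels adds O(log n). T(n) = O(log^2 n).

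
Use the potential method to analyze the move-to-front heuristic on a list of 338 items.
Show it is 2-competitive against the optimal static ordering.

Let Phi = number of inversions between the MTF list and the optimal static list (0 <= Phi <= C(338,2)). Accessing an element at MTF position k and optimal position j: the move-to-front destroys all k-1 inversions in front of it that are not in front in optimal (>= k-j of them) and creates at most j-1 new ones. Amortized cost <= k + (j-1) - (k-j) = 2j - 1 <= 2 * optimal cost.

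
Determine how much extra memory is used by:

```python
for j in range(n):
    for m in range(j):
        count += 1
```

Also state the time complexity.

Space complexity: O(1).
Only a constant amount of auxiliary storage is used; nothing grows with n.
Time complexity: O(n^2).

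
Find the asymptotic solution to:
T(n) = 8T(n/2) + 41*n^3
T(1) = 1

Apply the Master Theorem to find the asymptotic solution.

a=8, b=2, f(n)=41*n^3. log_2(8) = 3. Case 2: T(n) = O(n^3 log n).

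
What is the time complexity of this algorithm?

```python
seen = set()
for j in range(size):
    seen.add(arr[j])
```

Time complexity: O(n).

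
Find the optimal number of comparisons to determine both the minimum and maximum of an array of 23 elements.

Naive approach: 44 comparisons (22 for max + 22 for min).
Optimal: Compare elements in pairs first (floor(n/2) = 11 comparisons), then find max among winners and min among losers (11 comparisons each).
Total: ceil(3n/2) - 2 = 33 comparisons. An adversary argument shows this is also a lower bound.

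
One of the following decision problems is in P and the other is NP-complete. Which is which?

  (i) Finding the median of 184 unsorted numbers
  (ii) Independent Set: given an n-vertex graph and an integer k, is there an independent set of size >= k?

(i) is P: linear-time selection (median-of-medians) runs in O(n).
(ii) is NP-complete: complement of Clique (with k part of the input).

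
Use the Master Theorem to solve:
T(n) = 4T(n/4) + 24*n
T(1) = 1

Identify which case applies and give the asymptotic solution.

a=4, b=4, f(n)=24*n.
log_4(4) = 1, so n^(log_b(a)) = n.
f(n) = Theta(n), so Case 2 applies.
T(n) = Theta(n log n).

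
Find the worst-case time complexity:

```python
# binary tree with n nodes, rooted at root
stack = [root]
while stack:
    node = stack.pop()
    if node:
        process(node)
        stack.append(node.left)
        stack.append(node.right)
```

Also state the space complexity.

Time complexity: O(n).
Space complexity: O(n).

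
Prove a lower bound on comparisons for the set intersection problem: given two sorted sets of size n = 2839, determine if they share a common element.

For two sorted arrays of size n = 2839, any correct algorithm must examine Omega(n) elements. If fewer are examined, an adversary places a common element in an unexamined gap. A merge-based scan achieves O(n), so the bound is tight.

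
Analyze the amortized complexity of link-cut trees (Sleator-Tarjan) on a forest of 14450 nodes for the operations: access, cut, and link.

Link-cut trees represent the forest using splay trees over preferred paths. With potential Phi = sum over nodes of log(size of virtual subtree), each access on 14450 nodes is O(log 14450) = O(log n) amortized by the splay-tree access lemma. Cut and link are O(1) plus one access.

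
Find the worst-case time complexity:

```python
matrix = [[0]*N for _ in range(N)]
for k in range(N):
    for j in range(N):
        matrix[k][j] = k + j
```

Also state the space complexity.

Time complexity: O(n^2).
Space complexity: O(n^2).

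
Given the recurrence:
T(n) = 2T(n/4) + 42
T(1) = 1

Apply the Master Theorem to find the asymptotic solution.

a=2, b=4, f(n)=42. log_4(2) = 0.5. Case 1 of Master Theorem: T(n) = O(n^0.5).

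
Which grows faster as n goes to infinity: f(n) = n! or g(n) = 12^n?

f(n) = n! grows faster: by Stirling n! ~ (n/e)^n sqrt(2*pi*n); (n/e)^n eventually dominates 12^n.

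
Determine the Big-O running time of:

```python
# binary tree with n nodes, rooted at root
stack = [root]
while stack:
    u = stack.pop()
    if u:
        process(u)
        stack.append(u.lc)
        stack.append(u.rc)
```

Time complexity: O(n).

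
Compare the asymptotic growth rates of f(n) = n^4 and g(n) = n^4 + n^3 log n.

f(n) = n^4 and g(n) = n^4 + n^3 log n are Theta of each other: the lower-order n^3 log n term is o(n^4); both are Theta(n^4).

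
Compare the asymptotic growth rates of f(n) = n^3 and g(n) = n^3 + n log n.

f(n) = n^3 and g(n) = n^3 + n log n are Theta of each other: the lower-order n log n term is o(n^3); both are Theta(n^3).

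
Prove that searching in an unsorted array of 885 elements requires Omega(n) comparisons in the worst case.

An adversary can always place the target in the last position checked. Until all 885 positions are examined, the target might be in any unchecked position. Therefore 885 comparisons are necessary.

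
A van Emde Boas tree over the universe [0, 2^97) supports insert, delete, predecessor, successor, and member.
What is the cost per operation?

vEB recursively partitions [0, 158456325028528675187087900672) into sqrt(u) clusters of size sqrt(u). Each operation recurses into either one cluster or the summary, never both: T(u) = T(sqrt(u)) + O(1) => T(u) = O(log log u) = O(log 97). This is worst-case, not just amortized.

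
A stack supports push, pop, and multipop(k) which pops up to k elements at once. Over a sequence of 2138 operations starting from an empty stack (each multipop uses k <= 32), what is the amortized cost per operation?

Each element is pushed exactly once and popped at most once (whether by pop or as part of a multipop). So the total number of individual pops over the whole sequence is at most the number of pushes, which is at most 2138. Total work <= 2 * 2138, hence O(1) amortized per operation.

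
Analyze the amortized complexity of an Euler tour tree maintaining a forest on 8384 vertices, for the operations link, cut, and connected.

An Euler tour tree stores each tree's Euler tour as a balanced BST keyed by tour position. On 8384 vertices: link concatenates two tours via O(1) splits/joins of size <= 2*8384 (O(log n)); cut splits the tour at the two occurrences of the edge (O(log n)); connected compares BST roots (O(log n) to find the root). All O(log n) amortized.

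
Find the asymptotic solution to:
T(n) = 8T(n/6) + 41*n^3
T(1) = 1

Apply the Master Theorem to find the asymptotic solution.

a=8, b=6, f(n)=41*n^3. log_6(8) = 1.161 < 3. Case 3: T(n) = O(n^3).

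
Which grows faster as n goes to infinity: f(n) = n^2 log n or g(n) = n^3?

g(n) = n^3 grows faster: n^3 / (n^2 log n) = n/log n -> infinity.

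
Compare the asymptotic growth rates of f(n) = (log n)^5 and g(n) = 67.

f(n) = (log n)^5 grows faster: any unbounded function dominates a constant.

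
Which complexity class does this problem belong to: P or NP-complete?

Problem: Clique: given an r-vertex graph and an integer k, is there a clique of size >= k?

This problem is NP-complete: complement of Independent Set / Vertex Cover (with k part of the input).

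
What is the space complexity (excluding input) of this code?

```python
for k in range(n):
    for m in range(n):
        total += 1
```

Space complexity: O(1).
Only a constant amount of auxiliary storage is used; nothing grows with n.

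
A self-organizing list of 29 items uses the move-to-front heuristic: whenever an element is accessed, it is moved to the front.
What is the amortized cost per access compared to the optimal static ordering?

With potential Phi = number of inversions between the MTF list and the optimal static list (at most C(29,2)), each access has amortized cost at most 2 * (cost under optimal static ordering). This is the move-to-front 2-competitiveness result.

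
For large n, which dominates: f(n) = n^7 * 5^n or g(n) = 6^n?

g(n) = 6^n grows faster: 6^n / (n^7 5^n) = (6/5)^n / n^7 -> infinity since 6/5 > 1.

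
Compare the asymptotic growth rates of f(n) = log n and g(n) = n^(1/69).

g(n) = n^(1/69) grows faster: any positive power of n dominates log n.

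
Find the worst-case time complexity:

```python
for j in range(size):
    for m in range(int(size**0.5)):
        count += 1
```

Time complexity: O(n * sqrt(n)).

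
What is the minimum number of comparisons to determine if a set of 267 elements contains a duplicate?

Determining if 267 elements are all distinct requires Omega(n log n) comparisons in the comparison model. This follows from the element distinctness lower bound.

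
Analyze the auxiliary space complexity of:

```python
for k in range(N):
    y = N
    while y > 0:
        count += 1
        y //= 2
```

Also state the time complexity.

Space complexity: O(1).
Only a constant amount of auxiliary storage is used; nothing grows with n.
Time complexity: O(n log n).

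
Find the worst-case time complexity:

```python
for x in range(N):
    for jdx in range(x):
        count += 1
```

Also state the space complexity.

Time complexity: O(n^2).
Space complexity: O(1).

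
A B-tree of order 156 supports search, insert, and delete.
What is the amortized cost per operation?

B-tree of order 156 has height O(log_156 n). Each operation traverses the tree height. Splits during insert and merges during delete are O(1) each and occur at most once per level. Total cost per operation: O(log_156 n).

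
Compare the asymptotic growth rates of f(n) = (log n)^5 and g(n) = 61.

f(n) = (log n)^5 grows faster: any unbounded function dominates a constant.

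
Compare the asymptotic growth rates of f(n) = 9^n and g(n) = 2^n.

f(n) = 9^n grows faster: (9/2)^n -> infinity since 9/2 > 1.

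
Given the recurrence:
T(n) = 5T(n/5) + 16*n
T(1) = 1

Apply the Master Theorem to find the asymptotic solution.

a=5, b=5, f(n)=16*n. log_5(5) = 1. Case 2: T(n) = O(n log n).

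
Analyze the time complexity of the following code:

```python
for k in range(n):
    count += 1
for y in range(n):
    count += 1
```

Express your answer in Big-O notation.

Time complexity: O(n).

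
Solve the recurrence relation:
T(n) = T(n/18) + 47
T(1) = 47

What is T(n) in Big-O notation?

Each step divides n by 18 and adds 47. After log_18(n) steps, T(n) = O(log n).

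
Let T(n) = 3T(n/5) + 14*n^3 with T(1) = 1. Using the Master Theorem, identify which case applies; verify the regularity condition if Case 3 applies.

a=3, b=5, f(n)=14*n^3.
log_5(3) = 0.6826 < 3.
f(n) = Omega(n^(0.6826+epsilon)) for some epsilon > 0, so Case 3 is the candidate.
Regularity: a*f(n/b) = 3*14*(n/5)^3 = (3/125)*14*n^3 <= c*f(n) with c = 3/125 < 1. Satisfied.
Case 3: T(n) = Theta(n^3).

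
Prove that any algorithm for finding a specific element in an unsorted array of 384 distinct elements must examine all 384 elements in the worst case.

Adversary argument: if the algorithm examines fewer than 384 elements, the adversary places the target in an unexamined position. The algorithm cannot distinguish 'not present' from 'in unexamined position'.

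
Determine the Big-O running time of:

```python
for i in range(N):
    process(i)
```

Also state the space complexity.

Time complexity: O(n).
Space complexity: O(1).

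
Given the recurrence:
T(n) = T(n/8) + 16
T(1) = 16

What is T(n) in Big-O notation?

Each step divides n by 8 and adds 16. After log_8(n) steps, T(n) = O(log n).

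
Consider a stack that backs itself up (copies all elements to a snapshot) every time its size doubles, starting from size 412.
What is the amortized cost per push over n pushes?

Backups occur at sizes 412, 824, 1648, ..., copying 412 + 824 + 1648 + ... <= 2n elements total (geometric series). Spread over n pushes, the amortized backup cost is O(1) per push.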